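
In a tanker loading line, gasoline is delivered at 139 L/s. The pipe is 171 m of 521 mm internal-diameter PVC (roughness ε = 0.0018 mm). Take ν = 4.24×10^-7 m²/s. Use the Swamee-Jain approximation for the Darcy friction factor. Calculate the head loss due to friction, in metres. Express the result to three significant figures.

h_f ≈ 0.0863 m

V = 4Q/(πD²) = 4·0.139/(π·0.521²) = 0.6520 m/s
Re = VD/ν = 0.6520·0.521/4.24×10^-7 = 8.01×10^5 → turbulent
ε/D = 0.0018/521 = 3.45×10^-6
Swamee-Jain: f = 0.01213
h_f = f(L/D)V²/(2g) = 0.01213·(171/0.521)·0.6520²/(2·9.81) = 0.08625 m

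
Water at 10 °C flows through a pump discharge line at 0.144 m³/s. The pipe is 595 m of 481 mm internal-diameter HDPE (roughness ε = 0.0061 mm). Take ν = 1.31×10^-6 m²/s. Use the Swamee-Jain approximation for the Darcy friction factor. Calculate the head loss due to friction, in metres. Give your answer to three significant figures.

V = 4Q/(πD²) = 4·0.144/(π·0.481²) = 0.7925 m/s
Re = VD/ν = 0.7925·0.481/1.31×10^-6 = 2.91×10^5 → turbulent
ε/D = 0.0061/481 = 1.27×10^-5
Swamee-Jain: f = 0.01460
h_f = f(L/D)V²/(2g) = 0.01460·(595/0.481)·0.7925²/(2·9.81) = 0.5782 m

h_f ≈ 0.578 m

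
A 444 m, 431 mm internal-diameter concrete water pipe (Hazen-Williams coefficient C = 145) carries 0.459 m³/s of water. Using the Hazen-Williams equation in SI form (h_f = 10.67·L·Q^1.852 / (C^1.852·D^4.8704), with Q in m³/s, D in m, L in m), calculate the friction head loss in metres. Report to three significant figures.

h_f ≈ 6.71 m

h_f = 10.67·444·0.459^1.852 / (145^1.852·0.431^4.8704) = 6.708 m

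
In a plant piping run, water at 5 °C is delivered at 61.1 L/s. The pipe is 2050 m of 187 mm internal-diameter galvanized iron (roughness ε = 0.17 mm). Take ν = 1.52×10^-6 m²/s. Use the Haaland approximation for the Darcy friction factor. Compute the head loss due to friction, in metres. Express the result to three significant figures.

V = 4Q/(πD²) = 4·0.0611/(π·0.187²) = 2.225 m/s
Re = VD/ν = 2.225·0.187/1.52×10^-6 = 2.74×10^5 → turbulent
ε/D = 0.17/187 = 9.09×10^-4
Haaland: f = 0.02021
h_f = f(L/D)V²/(2g) = 0.02021·(2050/0.187)·2.225²/(2·9.81) = 55.89 m

h_f ≈ 55.9 m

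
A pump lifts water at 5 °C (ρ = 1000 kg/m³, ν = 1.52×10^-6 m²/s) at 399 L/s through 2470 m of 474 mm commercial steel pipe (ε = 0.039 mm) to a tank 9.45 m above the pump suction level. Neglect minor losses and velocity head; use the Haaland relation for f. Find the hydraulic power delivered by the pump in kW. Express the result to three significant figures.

P_hyd ≈ 109 kW

V = 4Q/(πD²) = 2.261 m/s; Re = 7.05×10^5; ε/D = 8.23×10^-5; f = 0.01351
h_f = f(L/D)V²/2g = 18.35 m
Total head H = z + h_f = 9.45 + 18.35 = 27.80 m
P_hyd = ρgQH = 1000·9.81·0.399·27.80 = 108.8 kW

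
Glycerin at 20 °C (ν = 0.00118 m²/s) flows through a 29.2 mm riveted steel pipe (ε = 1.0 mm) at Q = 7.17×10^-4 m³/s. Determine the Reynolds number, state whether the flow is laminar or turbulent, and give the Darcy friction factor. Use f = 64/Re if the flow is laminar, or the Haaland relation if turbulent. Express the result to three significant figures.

Re ≈ 26.5; laminar; f = 64/Re ≈ 2.42

V = 4Q/(πD²) = 1.071 m/s
Re = VD/ν = 1.071·0.0292/0.00118 = 26.5
Re < 2300 → laminar → f = 64/Re = 2.416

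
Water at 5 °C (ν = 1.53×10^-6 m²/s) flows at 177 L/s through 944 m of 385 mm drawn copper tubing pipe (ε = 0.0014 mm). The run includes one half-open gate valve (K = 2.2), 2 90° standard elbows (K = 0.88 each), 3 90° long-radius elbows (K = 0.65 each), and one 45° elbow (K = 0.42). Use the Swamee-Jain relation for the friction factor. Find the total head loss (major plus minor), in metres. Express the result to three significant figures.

H_L ≈ 4.73 m

V = 4Q/(πD²) = 1.520 m/s; V²/2g = 0.1178 m
Re = 3.83×10^5, ε/D = 3.64×10^-6 → f = 0.01379 (Swamee-Jain)
Major: h_f = f(L/D)·V²/2g = 0.01379·2452·0.1178 = 3.984 m
Minor: ΣK = 6.33; h_m = ΣK·V²/2g = 0.7458 m
Total H_L = 3.984 + 0.7458 = 4.730 m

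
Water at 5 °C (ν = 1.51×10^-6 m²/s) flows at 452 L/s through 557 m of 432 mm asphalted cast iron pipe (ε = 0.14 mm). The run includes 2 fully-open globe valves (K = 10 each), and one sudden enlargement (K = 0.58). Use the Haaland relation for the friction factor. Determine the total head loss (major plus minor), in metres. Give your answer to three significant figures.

H_L ≈ 19.9 m

V = 4Q/(πD²) = 3.084 m/s; V²/2g = 0.4847 m
Re = 8.82×10^5, ε/D = 3.24×10^-4 → f = 0.01589 (Haaland)
Major: h_f = f(L/D)·V²/2g = 0.01589·1289·0.4847 = 9.931 m
Minor: ΣK = 20.6; h_m = ΣK·V²/2g = 9.975 m
Total H_L = 9.931 + 9.975 = 19.91 m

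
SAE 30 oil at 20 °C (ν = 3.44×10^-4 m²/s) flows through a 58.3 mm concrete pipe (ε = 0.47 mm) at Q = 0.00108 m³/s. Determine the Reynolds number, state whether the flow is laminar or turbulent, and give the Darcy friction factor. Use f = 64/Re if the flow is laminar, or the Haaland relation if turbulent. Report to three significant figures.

V = 4Q/(πD²) = 0.4046 m/s
Re = VD/ν = 0.4046·0.0583/3.44×10^-4 = 68.6
Re < 2300 → laminar → f = 64/Re = 0.9334

Re ≈ 68.6; laminar; f = 64/Re ≈ 0.933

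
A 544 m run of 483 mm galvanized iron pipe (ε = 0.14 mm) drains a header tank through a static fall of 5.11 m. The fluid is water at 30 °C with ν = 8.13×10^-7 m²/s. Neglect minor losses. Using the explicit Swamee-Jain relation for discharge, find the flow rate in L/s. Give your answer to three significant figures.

Q ≈ 441 L/s

Swamee-Jain (Type II): Q = -0.965·√(gD⁵h_f/L)·ln[ε/(3.7D) + √(3.17ν²L/(gD³h_f))]
√(gD⁵h_f/L) = √(9.81·0.483⁵·5.11/544) = 0.04922
ε/(3.7D) = 7.83×10^-5; √(3.17ν²L/(gD³h_f)) = 1.42×10^-5
Q = -0.965·0.04922·ln(9.254×10^-5) = 0.4411 m³/s
Check: V = 2.41 m/s, Re = 1.43×10^6, f = 0.01545, h_f = 5.14 m ≈ 5.11 m ✓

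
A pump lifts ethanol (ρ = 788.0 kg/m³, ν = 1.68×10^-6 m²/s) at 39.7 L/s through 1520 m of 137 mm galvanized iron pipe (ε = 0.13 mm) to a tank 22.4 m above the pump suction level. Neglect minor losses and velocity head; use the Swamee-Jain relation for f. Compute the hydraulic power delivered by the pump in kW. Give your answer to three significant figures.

P_hyd ≈ 33.1 kW

V = 4Q/(πD²) = 2.693 m/s; Re = 2.20×10^5; ε/D = 9.49×10^-4; f = 0.02087
h_f = f(L/D)V²/2g = 85.60 m
Total head H = z + h_f = 22.4 + 85.60 = 108.0 m
P_hyd = ρgQH = 788.0·9.81·0.0397·108.0 = 33.14 kW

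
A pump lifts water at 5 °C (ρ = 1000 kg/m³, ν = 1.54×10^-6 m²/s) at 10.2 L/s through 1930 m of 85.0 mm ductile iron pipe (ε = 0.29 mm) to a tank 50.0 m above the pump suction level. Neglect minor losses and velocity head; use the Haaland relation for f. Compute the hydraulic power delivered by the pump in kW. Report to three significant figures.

P_hyd ≈ 15.6 kW

V = 4Q/(πD²) = 1.798 m/s; Re = 9.92×10^4; ε/D = 0.00341; f = 0.02828
h_f = f(L/D)V²/2g = 105.7 m
Total head H = z + h_f = 50.0 + 105.7 = 155.7 m
P_hyd = ρgQH = 1000·9.81·0.0102·155.7 = 15.58 kW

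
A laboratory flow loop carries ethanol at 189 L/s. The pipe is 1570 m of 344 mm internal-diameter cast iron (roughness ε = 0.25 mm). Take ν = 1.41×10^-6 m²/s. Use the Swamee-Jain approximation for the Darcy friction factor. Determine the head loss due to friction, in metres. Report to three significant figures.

h_f ≈ 18.3 m

V = 4Q/(πD²) = 4·0.189/(π·0.344²) = 2.034 m/s
Re = VD/ν = 2.034·0.344/1.41×10^-6 = 4.96×10^5 → turbulent
ε/D = 0.25/344 = 7.27×10^-4
Swamee-Jain: f = 0.01907
h_f = f(L/D)V²/(2g) = 0.01907·(1570/0.344)·2.034²/(2·9.81) = 18.34 m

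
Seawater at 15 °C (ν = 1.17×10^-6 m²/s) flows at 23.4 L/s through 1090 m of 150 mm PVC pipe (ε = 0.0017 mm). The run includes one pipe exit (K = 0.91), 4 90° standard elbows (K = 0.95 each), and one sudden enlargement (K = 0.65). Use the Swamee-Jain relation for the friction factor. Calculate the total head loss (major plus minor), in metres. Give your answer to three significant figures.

H_L ≈ 11.0 m

V = 4Q/(πD²) = 1.324 m/s; V²/2g = 0.08937 m
Re = 1.70×10^5, ε/D = 1.13×10^-5 → f = 0.01613 (Swamee-Jain)
Major: h_f = f(L/D)·V²/2g = 0.01613·7267·0.08937 = 10.48 m
Minor: ΣK = 5.36; h_m = ΣK·V²/2g = 0.4790 m
Total H_L = 10.48 + 0.4790 = 10.96 m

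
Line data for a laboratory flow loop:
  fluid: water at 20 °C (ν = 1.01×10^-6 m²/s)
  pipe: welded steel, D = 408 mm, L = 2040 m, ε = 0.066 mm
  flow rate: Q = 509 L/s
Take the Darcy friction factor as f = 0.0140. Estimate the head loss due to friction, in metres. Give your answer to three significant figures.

V = 4Q/(πD²) = 4·0.509/(π·0.408²) = 3.893 m/s
h_f = f(L/D)V²/(2g) = 0.01400·(2040/0.408)·3.893²/(2·9.81) = 54.08 m

h_f ≈ 54.1 m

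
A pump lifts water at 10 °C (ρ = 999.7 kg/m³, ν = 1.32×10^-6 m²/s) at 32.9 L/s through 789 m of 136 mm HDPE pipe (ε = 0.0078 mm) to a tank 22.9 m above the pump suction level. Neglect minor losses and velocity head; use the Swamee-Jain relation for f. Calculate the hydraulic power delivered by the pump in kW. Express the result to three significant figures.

V = 4Q/(πD²) = 2.265 m/s; Re = 2.33×10^5; ε/D = 5.74×10^-5; f = 0.01563
h_f = f(L/D)V²/2g = 23.71 m
Total head H = z + h_f = 22.9 + 23.71 = 46.61 m
P_hyd = ρgQH = 999.7·9.81·0.0329·46.61 = 15.04 kW

P_hyd ≈ 15.0 kW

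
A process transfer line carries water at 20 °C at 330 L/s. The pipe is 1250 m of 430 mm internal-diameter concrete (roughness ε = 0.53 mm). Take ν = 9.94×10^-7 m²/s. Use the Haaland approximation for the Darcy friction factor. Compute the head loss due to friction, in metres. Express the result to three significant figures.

h_f ≈ 16.0 m

V = 4Q/(πD²) = 4·0.330/(π·0.430²) = 2.272 m/s
Re = VD/ν = 2.272·0.430/9.94×10^-7 = 9.83×10^5 → turbulent
ε/D = 0.53/430 = 0.00123
Haaland: f = 0.02095
h_f = f(L/D)V²/(2g) = 0.02095·(1250/0.430)·2.272²/(2·9.81) = 16.03 m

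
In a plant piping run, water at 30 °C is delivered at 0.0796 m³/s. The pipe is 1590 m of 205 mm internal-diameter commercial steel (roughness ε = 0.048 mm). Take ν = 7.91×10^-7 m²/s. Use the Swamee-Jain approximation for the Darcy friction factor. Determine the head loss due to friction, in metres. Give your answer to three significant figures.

h_f ≈ 35.8 m

V = 4Q/(πD²) = 4·0.0796/(π·0.205²) = 2.412 m/s
Re = VD/ν = 2.412·0.205/7.91×10^-7 = 6.25×10^5 → turbulent
ε/D = 0.048/205 = 2.34×10^-4
Swamee-Jain: f = 0.01556
h_f = f(L/D)V²/(2g) = 0.01556·(1590/0.205)·2.412²/(2·9.81) = 35.78 m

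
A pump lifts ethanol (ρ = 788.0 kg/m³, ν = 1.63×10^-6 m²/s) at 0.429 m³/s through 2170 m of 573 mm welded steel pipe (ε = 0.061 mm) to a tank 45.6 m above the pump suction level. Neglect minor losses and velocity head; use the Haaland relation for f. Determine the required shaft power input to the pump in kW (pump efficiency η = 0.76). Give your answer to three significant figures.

V = 4Q/(πD²) = 1.664 m/s; Re = 5.85×10^5; ε/D = 1.06×10^-4; f = 0.01409
h_f = f(L/D)V²/2g = 7.529 m
Total head H = z + h_f = 45.6 + 7.529 = 53.13 m
P_hyd = ρgQH = 788.0·9.81·0.429·53.13 = 176.2 kW
P_shaft = P_hyd/η = 176.2/0.76 = 231.8 kW

P_shaft ≈ 232 kW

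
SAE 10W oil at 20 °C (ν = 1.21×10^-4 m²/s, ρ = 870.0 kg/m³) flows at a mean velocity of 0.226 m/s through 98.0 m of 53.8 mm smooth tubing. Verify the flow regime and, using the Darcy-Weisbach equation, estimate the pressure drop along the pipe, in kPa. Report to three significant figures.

Re = VD/ν = 0.226·0.05380/1.21×10^-4 = 100 → laminar (Re < 2300)
f = 64/Re = 0.6369
h_f = f(L/D)V²/(2g) = 0.6369·(98.0/0.05380)·0.226²/(2·9.81) = 3.020 m
Δp = ρg·h_f = 870.0·9.81·3.020 = 25.78 kPa

Δp ≈ 25.8 kPa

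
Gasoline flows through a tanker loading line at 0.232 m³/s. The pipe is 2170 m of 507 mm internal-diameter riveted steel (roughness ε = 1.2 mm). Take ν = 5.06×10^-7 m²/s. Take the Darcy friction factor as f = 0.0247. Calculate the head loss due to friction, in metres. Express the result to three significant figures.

V = 4Q/(πD²) = 4·0.232/(π·0.507²) = 1.149 m/s
h_f = f(L/D)V²/(2g) = 0.02470·(2170/0.507)·1.149²/(2·9.81) = 7.116 m

h_f ≈ 7.12 m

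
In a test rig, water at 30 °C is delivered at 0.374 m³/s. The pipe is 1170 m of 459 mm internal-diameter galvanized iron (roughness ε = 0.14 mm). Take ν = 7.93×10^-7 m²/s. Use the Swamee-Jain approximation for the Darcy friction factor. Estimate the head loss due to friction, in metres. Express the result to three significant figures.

V = 4Q/(πD²) = 4·0.374/(π·0.459²) = 2.260 m/s
Re = VD/ν = 2.260·0.459/7.93×10^-7 = 1.31×10^6 → turbulent
ε/D = 0.14/459 = 3.05×10^-4
Swamee-Jain: f = 0.01564
h_f = f(L/D)V²/(2g) = 0.01564·(1170/0.459)·2.260²/(2·9.81) = 10.38 m

h_f ≈ 10.4 m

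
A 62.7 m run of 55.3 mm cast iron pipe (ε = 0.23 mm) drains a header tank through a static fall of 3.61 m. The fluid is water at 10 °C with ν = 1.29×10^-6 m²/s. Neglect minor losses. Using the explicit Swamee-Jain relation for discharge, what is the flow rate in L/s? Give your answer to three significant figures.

Q ≈ 3.44 L/s

Swamee-Jain (Type II): Q = -0.965·√(gD⁵h_f/L)·ln[ε/(3.7D) + √(3.17ν²L/(gD³h_f))]
√(gD⁵h_f/L) = √(9.81·0.0553⁵·3.61/62.7) = 5.405×10^-4
ε/(3.7D) = 0.00112; √(3.17ν²L/(gD³h_f)) = 2.35×10^-4
Q = -0.965·5.405×10^-4·ln(0.001359) = 0.003443 m³/s
Check: V = 1.43 m/s, Re = 6.14×10^4, f = 0.03073, h_f = 3.65 m ≈ 3.61 m ✓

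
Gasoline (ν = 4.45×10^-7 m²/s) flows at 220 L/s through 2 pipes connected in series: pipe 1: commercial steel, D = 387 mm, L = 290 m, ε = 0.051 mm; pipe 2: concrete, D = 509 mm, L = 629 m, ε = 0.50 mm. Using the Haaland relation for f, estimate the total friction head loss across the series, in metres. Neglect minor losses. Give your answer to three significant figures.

H ≈ 3.25 m

Pipe 1: V = 1.870 m/s, Re = 1.63×10^6, ε/D = 1.32×10^-4, f = 0.01339, h_1 = f(L/D)V²/2g = 1.788 m
Pipe 2: V = 1.081 m/s, Re = 1.24×10^6, ε/D = 9.82×10^-4, f = 0.01981, h_2 = f(L/D)V²/2g = 1.458 m
Series → Q common, losses add: H = Σh = 3.247 m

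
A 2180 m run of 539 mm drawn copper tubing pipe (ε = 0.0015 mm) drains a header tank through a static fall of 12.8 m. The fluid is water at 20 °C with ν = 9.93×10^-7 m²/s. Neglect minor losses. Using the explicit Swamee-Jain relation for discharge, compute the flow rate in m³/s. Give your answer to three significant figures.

Swamee-Jain (Type II): Q = -0.965·√(gD⁵h_f/L)·ln[ε/(3.7D) + √(3.17ν²L/(gD³h_f))]
√(gD⁵h_f/L) = √(9.81·0.539⁵·12.8/2180) = 0.05119
ε/(3.7D) = 7.52×10^-7; √(3.17ν²L/(gD³h_f)) = 1.86×10^-5
Q = -0.965·0.05119·ln(1.937×10^-5) = 0.5361 m³/s
Check: V = 2.35 m/s, Re = 1.28×10^6, f = 0.01123, h_f = 12.8 m ≈ 12.8 m ✓

Q ≈ 0.536 m³/s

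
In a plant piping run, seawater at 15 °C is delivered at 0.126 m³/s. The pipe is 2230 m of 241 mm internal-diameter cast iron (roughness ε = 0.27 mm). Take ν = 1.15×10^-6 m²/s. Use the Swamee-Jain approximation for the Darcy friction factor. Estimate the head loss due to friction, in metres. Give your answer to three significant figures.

V = 4Q/(πD²) = 4·0.126/(π·0.241²) = 2.762 m/s
Re = VD/ν = 2.762·0.241/1.15×10^-6 = 5.79×10^5 → turbulent
ε/D = 0.27/241 = 0.00112
Swamee-Jain: f = 0.02078
h_f = f(L/D)V²/(2g) = 0.02078·(2230/0.241)·2.762²/(2·9.81) = 74.78 m

h_f ≈ 74.8 m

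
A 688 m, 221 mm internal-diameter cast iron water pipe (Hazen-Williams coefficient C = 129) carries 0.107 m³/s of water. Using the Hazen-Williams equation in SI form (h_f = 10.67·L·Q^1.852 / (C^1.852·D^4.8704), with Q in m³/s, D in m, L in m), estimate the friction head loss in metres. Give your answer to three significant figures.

h_f = 10.67·688·0.107^1.852 / (129^1.852·0.221^4.8704) = 22.51 m

h_f ≈ 22.5 m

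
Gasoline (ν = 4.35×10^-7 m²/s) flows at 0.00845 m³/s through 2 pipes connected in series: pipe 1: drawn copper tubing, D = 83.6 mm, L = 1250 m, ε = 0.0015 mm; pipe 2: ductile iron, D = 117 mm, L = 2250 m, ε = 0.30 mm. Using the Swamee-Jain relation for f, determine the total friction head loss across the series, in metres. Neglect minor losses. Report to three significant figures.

Pipe 1: V = 1.539 m/s, Re = 2.96×10^5, ε/D = 1.79×10^-5, f = 0.01462, h_1 = f(L/D)V²/2g = 26.40 m
Pipe 2: V = 0.7860 m/s, Re = 2.11×10^5, ε/D = 0.00256, f = 0.02593, h_2 = f(L/D)V²/2g = 15.70 m
Series → Q common, losses add: H = Σh = 42.10 m

H ≈ 42.1 m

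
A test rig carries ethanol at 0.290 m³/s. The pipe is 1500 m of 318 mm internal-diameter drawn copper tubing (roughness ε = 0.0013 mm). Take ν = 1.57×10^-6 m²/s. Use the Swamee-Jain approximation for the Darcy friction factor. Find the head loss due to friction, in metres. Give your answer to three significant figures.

h_f ≈ 39.4 m

V = 4Q/(πD²) = 4·0.290/(π·0.318²) = 3.651 m/s
Re = VD/ν = 3.651·0.318/1.57×10^-6 = 7.40×10^5 → turbulent
ε/D = 0.0013/318 = 4.09×10^-6
Swamee-Jain: f = 0.01230
h_f = f(L/D)V²/(2g) = 0.01230·(1500/0.318)·3.651²/(2·9.81) = 39.44 m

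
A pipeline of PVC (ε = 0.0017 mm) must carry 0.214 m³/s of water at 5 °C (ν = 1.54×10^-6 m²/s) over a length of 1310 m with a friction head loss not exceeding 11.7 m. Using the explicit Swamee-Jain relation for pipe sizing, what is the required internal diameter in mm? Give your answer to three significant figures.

Swamee-Jain (Type III): D = 0.66·[ε^1.25·(LQ²/(gh_f))^4.75 + ν·Q^9.4·(L/(gh_f))^5.2]^0.04
LQ²/(gh_f) = 0.5227; L/(gh_f) = 11.41
Term 1 = ε^1.25·(…)^4.75 = 2.82×10^-9; Term 2 = ν·Q^9.4·(…)^5.2 = 2.47×10^-7
D = 0.66·(2.82×10^-9 + 2.47×10^-7)^0.04 = 0.3593 m = 359 mm
Check: V = 2.11 m/s, Re = 4.92×10^5, f = 0.01320, h_f = 10.9 m ≈ 11.7 m ✓

D ≈ 359 mm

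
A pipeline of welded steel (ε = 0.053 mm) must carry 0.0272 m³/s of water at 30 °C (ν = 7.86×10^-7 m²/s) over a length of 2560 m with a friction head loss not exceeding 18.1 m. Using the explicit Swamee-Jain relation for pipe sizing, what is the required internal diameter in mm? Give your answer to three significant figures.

Swamee-Jain (Type III): D = 0.66·[ε^1.25·(LQ²/(gh_f))^4.75 + ν·Q^9.4·(L/(gh_f))^5.2]^0.04
LQ²/(gh_f) = 0.01067; L/(gh_f) = 14.42
Term 1 = ε^1.25·(…)^4.75 = 1.94×10^-15; Term 2 = ν·Q^9.4·(…)^5.2 = 1.61×10^-15
D = 0.66·(1.94×10^-15 + 1.61×10^-15)^0.04 = 0.1744 m = 174 mm
Check: V = 1.14 m/s, Re = 2.53×10^5, f = 0.01737, h_f = 16.8 m ≈ 18.1 m ✓

D ≈ 174 mm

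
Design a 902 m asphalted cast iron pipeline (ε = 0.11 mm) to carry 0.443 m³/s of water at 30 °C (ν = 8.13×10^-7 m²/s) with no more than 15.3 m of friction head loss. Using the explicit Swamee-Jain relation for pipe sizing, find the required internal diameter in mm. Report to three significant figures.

Swamee-Jain (Type III): D = 0.66·[ε^1.25·(LQ²/(gh_f))^4.75 + ν·Q^9.4·(L/(gh_f))^5.2]^0.04
LQ²/(gh_f) = 1.179; L/(gh_f) = 6.010
Term 1 = ε^1.25·(…)^4.75 = 2.47×10^-5; Term 2 = ν·Q^9.4·(…)^5.2 = 4.33×10^-6
D = 0.66·(2.47×10^-5 + 4.33×10^-6)^0.04 = 0.4345 m = 435 mm
Check: V = 2.99 m/s, Re = 1.60×10^6, f = 0.01503, h_f = 14.2 m ≈ 15.3 m ✓

D ≈ 435 mm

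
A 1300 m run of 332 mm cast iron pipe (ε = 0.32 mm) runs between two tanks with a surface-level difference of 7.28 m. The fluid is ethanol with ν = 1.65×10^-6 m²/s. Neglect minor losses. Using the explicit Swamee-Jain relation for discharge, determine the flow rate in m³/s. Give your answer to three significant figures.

Q ≈ 0.115 m³/s

Swamee-Jain (Type II): Q = -0.965·√(gD⁵h_f/L)·ln[ε/(3.7D) + √(3.17ν²L/(gD³h_f))]
√(gD⁵h_f/L) = √(9.81·0.332⁵·7.28/1300) = 0.01489
ε/(3.7D) = 2.61×10^-4; √(3.17ν²L/(gD³h_f)) = 6.55×10^-5
Q = -0.965·0.01489·ln(3.260×10^-4) = 0.1153 m³/s
Check: V = 1.33 m/s, Re = 2.68×10^5, f = 0.02071, h_f = 7.33 m ≈ 7.28 m ✓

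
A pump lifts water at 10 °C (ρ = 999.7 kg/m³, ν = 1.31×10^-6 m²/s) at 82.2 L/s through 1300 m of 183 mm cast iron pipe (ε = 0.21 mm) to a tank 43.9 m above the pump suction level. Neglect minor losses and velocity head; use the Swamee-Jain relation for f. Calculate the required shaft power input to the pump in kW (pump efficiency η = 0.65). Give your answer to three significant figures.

V = 4Q/(πD²) = 3.125 m/s; Re = 4.37×10^5; ε/D = 0.00115; f = 0.02106
h_f = f(L/D)V²/2g = 74.46 m
Total head H = z + h_f = 43.9 + 74.46 = 118.4 m
P_hyd = ρgQH = 999.7·9.81·0.0822·118.4 = 95.42 kW
P_shaft = P_hyd/η = 95.42/0.65 = 146.8 kW

P_shaft ≈ 147 kW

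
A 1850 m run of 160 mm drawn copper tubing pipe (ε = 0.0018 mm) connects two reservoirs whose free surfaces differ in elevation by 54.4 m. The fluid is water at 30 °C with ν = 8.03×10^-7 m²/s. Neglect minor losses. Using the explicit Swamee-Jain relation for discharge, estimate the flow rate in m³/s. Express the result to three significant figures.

Q ≈ 0.0532 m³/s

Swamee-Jain (Type II): Q = -0.965·√(gD⁵h_f/L)·ln[ε/(3.7D) + √(3.17ν²L/(gD³h_f))]
√(gD⁵h_f/L) = √(9.81·0.160⁵·54.4/1850) = 0.005500
ε/(3.7D) = 3.04×10^-6; √(3.17ν²L/(gD³h_f)) = 4.16×10^-5
Q = -0.965·0.005500·ln(4.463×10^-5) = 0.05316 m³/s
Check: V = 2.64 m/s, Re = 5.27×10^5, f = 0.01316, h_f = 54.2 m ≈ 54.4 m ✓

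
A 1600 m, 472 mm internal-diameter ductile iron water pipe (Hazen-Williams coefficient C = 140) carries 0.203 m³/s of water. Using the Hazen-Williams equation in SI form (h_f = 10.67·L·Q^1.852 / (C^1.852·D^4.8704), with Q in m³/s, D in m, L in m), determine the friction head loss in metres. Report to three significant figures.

h_f = 10.67·1600·0.203^1.852 / (140^1.852·0.472^4.8704) = 3.657 m

h_f ≈ 3.66 m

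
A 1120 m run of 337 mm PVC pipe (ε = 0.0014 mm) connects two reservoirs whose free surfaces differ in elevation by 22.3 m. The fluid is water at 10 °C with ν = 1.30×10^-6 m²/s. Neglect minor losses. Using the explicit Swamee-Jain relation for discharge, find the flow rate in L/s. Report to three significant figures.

Q ≈ 295 L/s

Swamee-Jain (Type II): Q = -0.965·√(gD⁵h_f/L)·ln[ε/(3.7D) + √(3.17ν²L/(gD³h_f))]
√(gD⁵h_f/L) = √(9.81·0.337⁵·22.3/1120) = 0.02914
ε/(3.7D) = 1.12×10^-6; √(3.17ν²L/(gD³h_f)) = 2.68×10^-5
Q = -0.965·0.02914·ln(2.789×10^-5) = 0.2949 m³/s
Check: V = 3.31 m/s, Re = 8.57×10^5, f = 0.01201, h_f = 22.2 m ≈ 22.3 m ✓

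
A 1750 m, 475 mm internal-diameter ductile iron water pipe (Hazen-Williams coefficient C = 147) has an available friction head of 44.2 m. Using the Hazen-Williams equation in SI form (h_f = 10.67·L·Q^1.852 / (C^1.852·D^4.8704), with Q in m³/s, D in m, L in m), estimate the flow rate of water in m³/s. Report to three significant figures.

Rearranging: Q = [h_f·C^1.852·D^4.8704 / (10.67·L)]^(1/1.852)
Q = [44.2·147^1.852·0.475^4.8704 / (10.67·1750)]^0.540 = 0.7930 m³/s

Q ≈ 0.793 m³/s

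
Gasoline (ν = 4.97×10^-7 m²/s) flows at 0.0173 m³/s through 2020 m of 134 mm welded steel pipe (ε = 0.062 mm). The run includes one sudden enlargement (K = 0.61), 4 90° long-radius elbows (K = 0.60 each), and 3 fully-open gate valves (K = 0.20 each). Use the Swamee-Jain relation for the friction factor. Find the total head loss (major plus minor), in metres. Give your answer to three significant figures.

H_L ≈ 21.1 m

V = 4Q/(πD²) = 1.227 m/s; V²/2g = 0.07670 m
Re = 3.31×10^5, ε/D = 4.63×10^-4 → f = 0.01798 (Swamee-Jain)
Major: h_f = f(L/D)·V²/2g = 0.01798·15075·0.07670 = 20.79 m
Minor: ΣK = 3.61; h_m = ΣK·V²/2g = 0.2769 m
Total H_L = 20.79 + 0.2769 = 21.07 m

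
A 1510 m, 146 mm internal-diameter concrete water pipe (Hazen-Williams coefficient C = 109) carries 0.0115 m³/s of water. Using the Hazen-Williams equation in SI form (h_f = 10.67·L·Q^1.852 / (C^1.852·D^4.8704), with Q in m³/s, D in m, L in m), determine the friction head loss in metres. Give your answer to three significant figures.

h_f = 10.67·1510·0.0115^1.852 / (109^1.852·0.146^4.8704) = 8.169 m

h_f ≈ 8.17 m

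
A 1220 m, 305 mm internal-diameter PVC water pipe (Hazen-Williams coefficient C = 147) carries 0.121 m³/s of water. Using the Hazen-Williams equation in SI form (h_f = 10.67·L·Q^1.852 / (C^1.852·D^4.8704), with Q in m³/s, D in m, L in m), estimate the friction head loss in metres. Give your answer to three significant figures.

h_f ≈ 8.20 m

h_f = 10.67·1220·0.121^1.852 / (147^1.852·0.305^4.8704) = 8.197 m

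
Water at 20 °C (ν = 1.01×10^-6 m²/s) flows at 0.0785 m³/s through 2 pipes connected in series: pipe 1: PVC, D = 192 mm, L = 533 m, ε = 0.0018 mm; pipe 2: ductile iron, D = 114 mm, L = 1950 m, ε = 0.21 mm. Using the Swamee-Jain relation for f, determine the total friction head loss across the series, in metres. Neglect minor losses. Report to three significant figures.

H ≈ 1210 m

Pipe 1: V = 2.711 m/s, Re = 5.15×10^5, ε/D = 9.37×10^-6, f = 0.01317, h_1 = f(L/D)V²/2g = 13.70 m
Pipe 2: V = 7.691 m/s, Re = 8.68×10^5, ε/D = 0.00184, f = 0.02323, h_2 = f(L/D)V²/2g = 1198 m
Series → Q common, losses add: H = Σh = 1211 m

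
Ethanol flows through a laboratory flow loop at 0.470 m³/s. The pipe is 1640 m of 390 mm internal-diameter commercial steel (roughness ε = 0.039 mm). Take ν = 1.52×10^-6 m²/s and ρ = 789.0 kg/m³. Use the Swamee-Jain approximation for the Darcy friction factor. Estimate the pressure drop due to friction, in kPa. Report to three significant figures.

V = 4Q/(πD²) = 4·0.470/(π·0.390²) = 3.934 m/s
Re = VD/ν = 3.934·0.390/1.52×10^-6 = 1.01×10^6 → turbulent
ε/D = 0.039/390 = 1.00×10^-4
Swamee-Jain: f = 0.01350
h_f = f(L/D)V²/(2g) = 0.01350·(1640/0.390)·3.934²/(2·9.81) = 44.78 m
Δp = ρg·h_f = 789.0·9.81·44.78 = 346.6 kPa

Δp ≈ 347 kPa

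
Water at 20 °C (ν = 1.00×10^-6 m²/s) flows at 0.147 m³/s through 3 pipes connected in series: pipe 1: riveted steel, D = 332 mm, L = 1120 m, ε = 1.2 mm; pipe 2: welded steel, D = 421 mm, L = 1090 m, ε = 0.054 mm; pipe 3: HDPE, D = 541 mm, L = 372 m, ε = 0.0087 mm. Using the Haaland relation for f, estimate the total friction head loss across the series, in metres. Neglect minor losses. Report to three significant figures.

H ≈ 16.2 m

Pipe 1: V = 1.698 m/s, Re = 5.64×10^5, ε/D = 0.00361, f = 0.02784, h_1 = f(L/D)V²/2g = 13.80 m
Pipe 2: V = 1.056 m/s, Re = 4.45×10^5, ε/D = 1.28×10^-4, f = 0.01476, h_2 = f(L/D)V²/2g = 2.172 m
Pipe 3: V = 0.6395 m/s, Re = 3.46×10^5, ε/D = 1.61×10^-5, f = 0.01411, h_3 = f(L/D)V²/2g = 0.2023 m
Series → Q common, losses add: H = Σh = 16.17 m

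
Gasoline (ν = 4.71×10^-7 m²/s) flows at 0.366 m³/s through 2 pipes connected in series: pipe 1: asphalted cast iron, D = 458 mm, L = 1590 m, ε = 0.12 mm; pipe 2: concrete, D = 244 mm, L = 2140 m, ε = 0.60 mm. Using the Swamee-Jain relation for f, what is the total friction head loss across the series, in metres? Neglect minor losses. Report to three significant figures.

H ≈ 693 m

Pipe 1: V = 2.222 m/s, Re = 2.16×10^6, ε/D = 2.62×10^-4, f = 0.01498, h_1 = f(L/D)V²/2g = 13.08 m
Pipe 2: V = 7.827 m/s, Re = 4.05×10^6, ε/D = 0.00246, f = 0.02483, h_2 = f(L/D)V²/2g = 680.0 m
Series → Q common, losses add: H = Σh = 693.0 m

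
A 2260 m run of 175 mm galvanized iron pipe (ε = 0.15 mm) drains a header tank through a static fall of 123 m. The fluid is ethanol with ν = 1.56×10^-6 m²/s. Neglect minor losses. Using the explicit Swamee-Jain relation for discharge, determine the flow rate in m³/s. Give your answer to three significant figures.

Swamee-Jain (Type II): Q = -0.965·√(gD⁵h_f/L)·ln[ε/(3.7D) + √(3.17ν²L/(gD³h_f))]
√(gD⁵h_f/L) = √(9.81·0.175⁵·123/2260) = 0.009361
ε/(3.7D) = 2.32×10^-4; √(3.17ν²L/(gD³h_f)) = 5.19×10^-5
Q = -0.965·0.009361·ln(2.836×10^-4) = 0.07379 m³/s
Check: V = 3.07 m/s, Re = 3.44×10^5, f = 0.02000, h_f = 124 m ≈ 123 m ✓

Q ≈ 0.0738 m³/s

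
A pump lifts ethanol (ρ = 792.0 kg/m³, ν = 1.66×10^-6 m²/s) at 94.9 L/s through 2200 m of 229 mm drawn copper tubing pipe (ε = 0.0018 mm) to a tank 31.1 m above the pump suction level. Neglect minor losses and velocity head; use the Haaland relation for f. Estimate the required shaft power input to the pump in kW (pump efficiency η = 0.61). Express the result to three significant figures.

P_shaft ≈ 82.4 kW

V = 4Q/(πD²) = 2.304 m/s; Re = 3.18×10^5; ε/D = 7.86×10^-6; f = 0.01425
h_f = f(L/D)V²/2g = 37.05 m
Total head H = z + h_f = 31.1 + 37.05 = 68.15 m
P_hyd = ρgQH = 792.0·9.81·0.0949·68.15 = 50.25 kW
P_shaft = P_hyd/η = 50.25/0.61 = 82.38 kW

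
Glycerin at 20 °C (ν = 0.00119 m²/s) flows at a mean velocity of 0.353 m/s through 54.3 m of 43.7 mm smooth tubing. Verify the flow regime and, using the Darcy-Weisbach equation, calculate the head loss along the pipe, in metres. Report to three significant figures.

h_f ≈ 39.0 m

Re = VD/ν = 0.353·0.04370/0.00119 = 13.0 → laminar (Re < 2300)
f = 64/Re = 4.937
h_f = f(L/D)V²/(2g) = 4.937·(54.3/0.04370)·0.353²/(2·9.81) = 38.96 m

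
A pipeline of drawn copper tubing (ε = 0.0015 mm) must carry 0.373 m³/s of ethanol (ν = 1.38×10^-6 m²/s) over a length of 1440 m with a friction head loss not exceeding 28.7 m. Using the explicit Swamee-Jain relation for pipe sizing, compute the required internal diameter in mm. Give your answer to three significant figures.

D ≈ 373 mm

Swamee-Jain (Type III): D = 0.66·[ε^1.25·(LQ²/(gh_f))^4.75 + ν·Q^9.4·(L/(gh_f))^5.2]^0.04
LQ²/(gh_f) = 0.7116; L/(gh_f) = 5.115
Term 1 = ε^1.25·(…)^4.75 = 1.04×10^-8; Term 2 = ν·Q^9.4·(…)^5.2 = 6.31×10^-7
D = 0.66·(1.04×10^-8 + 6.31×10^-7)^0.04 = 0.3731 m = 373 mm
Check: V = 3.41 m/s, Re = 9.22×10^5, f = 0.01186, h_f = 27.2 m ≈ 28.7 m ✓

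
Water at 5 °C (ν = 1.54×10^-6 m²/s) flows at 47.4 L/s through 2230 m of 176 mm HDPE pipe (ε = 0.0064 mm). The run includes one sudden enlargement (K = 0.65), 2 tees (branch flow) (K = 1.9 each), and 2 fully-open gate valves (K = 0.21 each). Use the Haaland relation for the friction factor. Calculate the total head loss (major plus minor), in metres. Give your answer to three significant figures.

V = 4Q/(πD²) = 1.948 m/s; V²/2g = 0.1935 m
Re = 2.23×10^5, ε/D = 3.64×10^-5 → f = 0.01544 (Haaland)
Major: h_f = f(L/D)·V²/2g = 0.01544·12670·0.1935 = 37.84 m
Minor: ΣK = 4.87; h_m = ΣK·V²/2g = 0.9422 m
Total H_L = 37.84 + 0.9422 = 38.78 m

H_L ≈ 38.8 m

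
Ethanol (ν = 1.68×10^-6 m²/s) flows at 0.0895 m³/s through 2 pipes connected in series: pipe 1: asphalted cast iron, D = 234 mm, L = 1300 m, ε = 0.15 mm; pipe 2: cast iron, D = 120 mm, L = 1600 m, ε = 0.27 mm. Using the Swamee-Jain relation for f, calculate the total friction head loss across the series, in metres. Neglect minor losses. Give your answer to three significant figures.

H ≈ 1070 m

Pipe 1: V = 2.081 m/s, Re = 2.90×10^5, ε/D = 6.41×10^-4, f = 0.01913, h_1 = f(L/D)V²/2g = 23.47 m
Pipe 2: V = 7.914 m/s, Re = 5.65×10^5, ε/D = 0.00225, f = 0.02457, h_2 = f(L/D)V²/2g = 1046 m
Series → Q common, losses add: H = Σh = 1069 m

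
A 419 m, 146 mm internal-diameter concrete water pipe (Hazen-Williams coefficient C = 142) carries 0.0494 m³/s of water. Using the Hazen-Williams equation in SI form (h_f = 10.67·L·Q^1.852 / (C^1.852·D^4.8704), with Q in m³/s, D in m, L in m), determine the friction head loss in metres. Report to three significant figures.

h_f ≈ 20.7 m

h_f = 10.67·419·0.0494^1.852 / (142^1.852·0.146^4.8704) = 20.66 m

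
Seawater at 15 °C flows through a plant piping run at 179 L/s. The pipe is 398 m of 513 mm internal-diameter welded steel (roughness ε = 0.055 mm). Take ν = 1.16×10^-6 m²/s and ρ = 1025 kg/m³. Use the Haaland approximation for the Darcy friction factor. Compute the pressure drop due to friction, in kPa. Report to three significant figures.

Δp ≈ 4.42 kPa

V = 4Q/(πD²) = 4·0.179/(π·0.513²) = 0.8660 m/s
Re = VD/ν = 0.8660·0.513/1.16×10^-6 = 3.83×10^5 → turbulent
ε/D = 0.055/513 = 1.07×10^-4
Haaland: f = 0.01481
h_f = f(L/D)V²/(2g) = 0.01481·(398/0.513)·0.8660²/(2·9.81) = 0.4391 m
Δp = ρg·h_f = 1025·9.81·0.4391 = 4.416 kPa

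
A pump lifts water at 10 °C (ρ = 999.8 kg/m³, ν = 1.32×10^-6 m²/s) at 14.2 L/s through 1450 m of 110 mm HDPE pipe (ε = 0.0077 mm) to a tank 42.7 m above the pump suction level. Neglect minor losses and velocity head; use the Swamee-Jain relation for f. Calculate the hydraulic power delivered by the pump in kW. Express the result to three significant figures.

P_hyd ≈ 9.61 kW

V = 4Q/(πD²) = 1.494 m/s; Re = 1.25×10^5; ε/D = 7.00×10^-5; f = 0.01754
h_f = f(L/D)V²/2g = 26.32 m
Total head H = z + h_f = 42.7 + 26.32 = 69.02 m
P_hyd = ρgQH = 999.8·9.81·0.0142·69.02 = 9.612 kW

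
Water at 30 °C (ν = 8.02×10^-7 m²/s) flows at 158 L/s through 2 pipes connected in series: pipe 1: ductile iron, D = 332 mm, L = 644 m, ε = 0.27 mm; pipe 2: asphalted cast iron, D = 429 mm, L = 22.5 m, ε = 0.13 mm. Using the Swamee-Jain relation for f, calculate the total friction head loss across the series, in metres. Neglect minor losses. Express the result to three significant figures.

H ≈ 6.39 m

Pipe 1: V = 1.825 m/s, Re = 7.56×10^5, ε/D = 8.13×10^-4, f = 0.01925, h_1 = f(L/D)V²/2g = 6.341 m
Pipe 2: V = 1.093 m/s, Re = 5.85×10^5, ε/D = 3.03×10^-4, f = 0.01623, h_2 = f(L/D)V²/2g = 0.05184 m
Series → Q common, losses add: H = Σh = 6.393 m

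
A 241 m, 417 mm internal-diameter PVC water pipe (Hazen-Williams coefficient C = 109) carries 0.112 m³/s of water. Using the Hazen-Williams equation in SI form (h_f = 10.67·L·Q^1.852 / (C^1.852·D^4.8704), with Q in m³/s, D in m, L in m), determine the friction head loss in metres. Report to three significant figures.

h_f ≈ 0.532 m

h_f = 10.67·241·0.112^1.852 / (109^1.852·0.417^4.8704) = 0.5322 m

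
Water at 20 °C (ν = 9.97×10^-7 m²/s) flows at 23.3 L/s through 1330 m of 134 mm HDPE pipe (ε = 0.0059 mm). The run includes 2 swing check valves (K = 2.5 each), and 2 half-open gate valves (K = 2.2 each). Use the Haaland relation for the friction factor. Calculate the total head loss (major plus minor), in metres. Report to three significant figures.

V = 4Q/(πD²) = 1.652 m/s; V²/2g = 0.1391 m
Re = 2.22×10^5, ε/D = 4.40×10^-5 → f = 0.01550 (Haaland)
Major: h_f = f(L/D)·V²/2g = 0.01550·9925·0.1391 = 21.40 m
Minor: ΣK = 9.40; h_m = ΣK·V²/2g = 1.308 m
Total H_L = 21.40 + 1.308 = 22.71 m

H_L ≈ 22.7 m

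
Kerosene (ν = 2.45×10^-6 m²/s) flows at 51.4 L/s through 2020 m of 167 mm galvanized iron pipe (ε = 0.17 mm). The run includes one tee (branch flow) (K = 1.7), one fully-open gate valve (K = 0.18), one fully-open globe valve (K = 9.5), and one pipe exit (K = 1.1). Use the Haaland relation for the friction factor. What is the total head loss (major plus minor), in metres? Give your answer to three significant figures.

H_L ≈ 75.7 m

V = 4Q/(πD²) = 2.347 m/s; V²/2g = 0.2807 m
Re = 1.60×10^5, ε/D = 0.00102 → f = 0.02126 (Haaland)
Major: h_f = f(L/D)·V²/2g = 0.02126·12096·0.2807 = 72.17 m
Minor: ΣK = 12.5; h_m = ΣK·V²/2g = 3.503 m
Total H_L = 72.17 + 3.503 = 75.67 m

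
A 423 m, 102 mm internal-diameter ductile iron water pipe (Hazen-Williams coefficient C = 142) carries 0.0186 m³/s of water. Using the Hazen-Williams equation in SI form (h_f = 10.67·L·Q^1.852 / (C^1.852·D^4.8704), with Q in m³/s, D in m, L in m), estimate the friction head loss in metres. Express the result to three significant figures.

h_f = 10.67·423·0.0186^1.852 / (142^1.852·0.102^4.8704) = 19.59 m

h_f ≈ 19.6 m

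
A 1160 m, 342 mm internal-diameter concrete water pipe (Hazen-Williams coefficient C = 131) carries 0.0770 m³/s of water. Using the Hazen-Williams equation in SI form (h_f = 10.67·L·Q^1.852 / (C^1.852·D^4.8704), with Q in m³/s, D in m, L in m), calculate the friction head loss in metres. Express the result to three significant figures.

h_f ≈ 2.39 m

h_f = 10.67·1160·0.0770^1.852 / (131^1.852·0.342^4.8704) = 2.392 m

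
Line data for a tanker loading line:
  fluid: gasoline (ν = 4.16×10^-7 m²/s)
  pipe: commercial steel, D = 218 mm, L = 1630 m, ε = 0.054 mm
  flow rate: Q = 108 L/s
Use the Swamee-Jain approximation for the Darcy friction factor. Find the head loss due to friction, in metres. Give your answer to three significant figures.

h_f ≈ 47.9 m

V = 4Q/(πD²) = 4·0.108/(π·0.218²) = 2.893 m/s
Re = VD/ν = 2.893·0.218/4.16×10^-7 = 1.52×10^6 → turbulent
ε/D = 0.054/218 = 2.48×10^-4
Swamee-Jain: f = 0.01500
h_f = f(L/D)V²/(2g) = 0.01500·(1630/0.218)·2.893²/(2·9.81) = 47.85 m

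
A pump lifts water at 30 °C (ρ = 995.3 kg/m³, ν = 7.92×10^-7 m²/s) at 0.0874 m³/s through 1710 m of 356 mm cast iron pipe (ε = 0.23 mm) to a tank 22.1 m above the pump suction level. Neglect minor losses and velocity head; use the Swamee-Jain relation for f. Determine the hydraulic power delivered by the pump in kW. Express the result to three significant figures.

P_hyd ≈ 21.9 kW

V = 4Q/(πD²) = 0.8781 m/s; Re = 3.95×10^5; ε/D = 6.46×10^-4; f = 0.01883
h_f = f(L/D)V²/2g = 3.555 m
Total head H = z + h_f = 22.1 + 3.555 = 25.66 m
P_hyd = ρgQH = 995.3·9.81·0.0874·25.66 = 21.89 kW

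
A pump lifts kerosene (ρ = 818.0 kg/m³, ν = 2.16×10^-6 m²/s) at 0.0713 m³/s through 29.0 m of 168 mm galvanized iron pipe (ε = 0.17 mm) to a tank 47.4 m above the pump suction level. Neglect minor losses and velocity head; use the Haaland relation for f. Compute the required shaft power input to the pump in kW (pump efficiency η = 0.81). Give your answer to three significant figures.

V = 4Q/(πD²) = 3.216 m/s; Re = 2.50×10^5; ε/D = 0.00101; f = 0.02073
h_f = f(L/D)V²/2g = 1.887 m
Total head H = z + h_f = 47.4 + 1.887 = 49.29 m
P_hyd = ρgQH = 818.0·9.81·0.0713·49.29 = 28.20 kW
P_shaft = P_hyd/η = 28.20/0.81 = 34.81 kW

P_shaft ≈ 34.8 kW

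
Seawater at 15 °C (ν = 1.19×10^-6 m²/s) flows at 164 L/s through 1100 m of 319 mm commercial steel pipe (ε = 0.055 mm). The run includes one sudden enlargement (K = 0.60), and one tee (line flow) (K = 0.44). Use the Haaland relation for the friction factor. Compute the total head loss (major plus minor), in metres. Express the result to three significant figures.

H_L ≈ 11.2 m

V = 4Q/(πD²) = 2.052 m/s; V²/2g = 0.2146 m
Re = 5.50×10^5, ε/D = 1.72×10^-4 → f = 0.01490 (Haaland)
Major: h_f = f(L/D)·V²/2g = 0.01490·3448·0.2146 = 11.03 m
Minor: ΣK = 1.04; h_m = ΣK·V²/2g = 0.2232 m
Total H_L = 11.03 + 0.2232 = 11.25 m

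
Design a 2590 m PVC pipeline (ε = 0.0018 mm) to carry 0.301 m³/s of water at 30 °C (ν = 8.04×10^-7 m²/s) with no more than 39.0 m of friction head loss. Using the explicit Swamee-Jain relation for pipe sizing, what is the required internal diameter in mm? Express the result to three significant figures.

D ≈ 357 mm

Swamee-Jain (Type III): D = 0.66·[ε^1.25·(LQ²/(gh_f))^4.75 + ν·Q^9.4·(L/(gh_f))^5.2]^0.04
LQ²/(gh_f) = 0.6133; L/(gh_f) = 6.770
Term 1 = ε^1.25·(…)^4.75 = 6.47×10^-9; Term 2 = ν·Q^9.4·(…)^5.2 = 2.10×10^-7
D = 0.66·(6.47×10^-9 + 2.10×10^-7)^0.04 = 0.3573 m = 357 mm
Check: V = 3.00 m/s, Re = 1.33×10^6, f = 0.01121, h_f = 37.4 m ≈ 39.0 m ✓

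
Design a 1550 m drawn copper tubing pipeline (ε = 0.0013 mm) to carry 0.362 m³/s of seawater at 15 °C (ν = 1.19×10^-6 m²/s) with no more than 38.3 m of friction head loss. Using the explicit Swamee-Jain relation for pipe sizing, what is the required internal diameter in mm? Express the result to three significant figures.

D ≈ 351 mm

Swamee-Jain (Type III): D = 0.66·[ε^1.25·(LQ²/(gh_f))^4.75 + ν·Q^9.4·(L/(gh_f))^5.2]^0.04
LQ²/(gh_f) = 0.5406; L/(gh_f) = 4.125
Term 1 = ε^1.25·(…)^4.75 = 2.36×10^-9; Term 2 = ν·Q^9.4·(…)^5.2 = 1.34×10^-7
D = 0.66·(2.36×10^-9 + 1.34×10^-7)^0.04 = 0.3507 m = 351 mm
Check: V = 3.75 m/s, Re = 1.10×10^6, f = 0.01151, h_f = 36.4 m ≈ 38.3 m ✓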